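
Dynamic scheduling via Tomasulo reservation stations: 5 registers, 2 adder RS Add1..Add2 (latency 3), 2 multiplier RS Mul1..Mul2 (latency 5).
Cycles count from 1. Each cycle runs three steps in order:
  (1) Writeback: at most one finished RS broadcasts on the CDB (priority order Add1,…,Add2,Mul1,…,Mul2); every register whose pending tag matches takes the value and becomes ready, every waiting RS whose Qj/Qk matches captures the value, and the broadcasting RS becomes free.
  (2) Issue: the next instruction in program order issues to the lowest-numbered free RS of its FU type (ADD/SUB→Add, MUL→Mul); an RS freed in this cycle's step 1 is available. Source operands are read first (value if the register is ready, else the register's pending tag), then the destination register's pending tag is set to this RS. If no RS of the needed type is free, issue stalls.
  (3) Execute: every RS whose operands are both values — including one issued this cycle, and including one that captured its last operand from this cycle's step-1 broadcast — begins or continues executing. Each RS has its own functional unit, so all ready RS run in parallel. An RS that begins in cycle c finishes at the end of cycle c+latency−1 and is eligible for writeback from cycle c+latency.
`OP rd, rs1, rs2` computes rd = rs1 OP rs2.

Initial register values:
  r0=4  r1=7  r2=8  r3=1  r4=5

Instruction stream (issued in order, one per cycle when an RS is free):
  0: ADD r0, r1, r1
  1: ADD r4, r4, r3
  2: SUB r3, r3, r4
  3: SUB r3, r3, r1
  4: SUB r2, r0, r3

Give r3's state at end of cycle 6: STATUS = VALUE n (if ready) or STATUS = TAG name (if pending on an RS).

  c1: issue ADD r0<-Add1  regs: r0:Add1,r1:7,r2:8,r3:1,r4:5
  c2: issue ADD r4<-Add2  regs: r0:Add1,r1:7,r2:8,r3:1,r4:Add2
  c3: stall  regs: r0:Add1,r1:7,r2:8,r3:1,r4:Add2
  c4: CDB Add1=14; issue SUB r3<-Add1  regs: r0:14,r1:7,r2:8,r3:Add1,r4:Add2
  c5: CDB Add2=6; issue SUB r3<-Add2  regs: r0:14,r1:7,r2:8,r3:Add2,r4:6
  c6: stall  regs: r0:14,r1:7,r2:8,r3:Add2,r4:6

STATUS = TAG Add2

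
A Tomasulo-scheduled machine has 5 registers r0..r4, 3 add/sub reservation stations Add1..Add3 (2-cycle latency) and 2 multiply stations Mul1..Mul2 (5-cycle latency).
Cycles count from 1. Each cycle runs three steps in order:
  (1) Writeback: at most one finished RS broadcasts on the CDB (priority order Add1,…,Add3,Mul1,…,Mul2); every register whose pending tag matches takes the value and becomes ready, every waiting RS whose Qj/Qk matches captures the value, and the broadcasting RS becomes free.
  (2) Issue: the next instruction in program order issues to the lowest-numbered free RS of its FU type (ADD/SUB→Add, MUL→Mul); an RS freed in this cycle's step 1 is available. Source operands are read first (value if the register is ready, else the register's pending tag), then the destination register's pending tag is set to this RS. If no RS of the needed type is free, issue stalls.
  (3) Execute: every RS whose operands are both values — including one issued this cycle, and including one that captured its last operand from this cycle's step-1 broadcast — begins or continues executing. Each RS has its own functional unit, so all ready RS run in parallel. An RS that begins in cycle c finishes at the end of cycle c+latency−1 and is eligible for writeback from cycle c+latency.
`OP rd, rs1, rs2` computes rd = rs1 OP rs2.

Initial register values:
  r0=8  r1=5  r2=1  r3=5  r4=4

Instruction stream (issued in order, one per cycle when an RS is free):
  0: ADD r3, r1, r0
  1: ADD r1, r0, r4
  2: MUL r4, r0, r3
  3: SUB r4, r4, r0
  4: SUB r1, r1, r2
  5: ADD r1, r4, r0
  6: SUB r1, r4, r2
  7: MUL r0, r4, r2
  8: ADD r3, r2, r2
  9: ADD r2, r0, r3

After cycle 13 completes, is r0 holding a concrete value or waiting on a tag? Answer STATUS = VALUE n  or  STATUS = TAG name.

cycle 1: issue ADD r3<-Add1 // r0:8,r1:5,r2:1,r3:Add1,r4:4
cycle 2: issue ADD r1<-Add2 // r0:8,r1:Add2,r2:1,r3:Add1,r4:4
cycle 3: CDB Add1=13; issue MUL r4<-Mul1 // r0:8,r1:Add2,r2:1,r3:13,r4:Mul1
cycle 4: CDB Add2=12; issue SUB r4<-Add1 // r0:8,r1:12,r2:1,r3:13,r4:Add1
cycle 5: issue SUB r1<-Add2 // r0:8,r1:Add2,r2:1,r3:13,r4:Add1
cycle 6: issue ADD r1<-Add3 // r0:8,r1:Add3,r2:1,r3:13,r4:Add1
cycle 7: CDB Add2=11; issue SUB r1<-Add2 // r0:8,r1:Add2,r2:1,r3:13,r4:Add1
cycle 8: CDB Mul1=104; issue MUL r0<-Mul1 // r0:Mul1,r1:Add2,r2:1,r3:13,r4:Add1
cycle 9: stall // r0:Mul1,r1:Add2,r2:1,r3:13,r4:Add1
cycle 10: CDB Add1=96; issue ADD r3<-Add1 // r0:Mul1,r1:Add2,r2:1,r3:Add1,r4:96
cycle 11: stall // r0:Mul1,r1:Add2,r2:1,r3:Add1,r4:96
cycle 12: CDB Add1=2; issue ADD r2<-Add1 // r0:Mul1,r1:Add2,r2:Add1,r3:2,r4:96
cycle 13: CDB Add2=95 // r0:Mul1,r1:95,r2:Add1,r3:2,r4:96

STATUS = TAG Mul1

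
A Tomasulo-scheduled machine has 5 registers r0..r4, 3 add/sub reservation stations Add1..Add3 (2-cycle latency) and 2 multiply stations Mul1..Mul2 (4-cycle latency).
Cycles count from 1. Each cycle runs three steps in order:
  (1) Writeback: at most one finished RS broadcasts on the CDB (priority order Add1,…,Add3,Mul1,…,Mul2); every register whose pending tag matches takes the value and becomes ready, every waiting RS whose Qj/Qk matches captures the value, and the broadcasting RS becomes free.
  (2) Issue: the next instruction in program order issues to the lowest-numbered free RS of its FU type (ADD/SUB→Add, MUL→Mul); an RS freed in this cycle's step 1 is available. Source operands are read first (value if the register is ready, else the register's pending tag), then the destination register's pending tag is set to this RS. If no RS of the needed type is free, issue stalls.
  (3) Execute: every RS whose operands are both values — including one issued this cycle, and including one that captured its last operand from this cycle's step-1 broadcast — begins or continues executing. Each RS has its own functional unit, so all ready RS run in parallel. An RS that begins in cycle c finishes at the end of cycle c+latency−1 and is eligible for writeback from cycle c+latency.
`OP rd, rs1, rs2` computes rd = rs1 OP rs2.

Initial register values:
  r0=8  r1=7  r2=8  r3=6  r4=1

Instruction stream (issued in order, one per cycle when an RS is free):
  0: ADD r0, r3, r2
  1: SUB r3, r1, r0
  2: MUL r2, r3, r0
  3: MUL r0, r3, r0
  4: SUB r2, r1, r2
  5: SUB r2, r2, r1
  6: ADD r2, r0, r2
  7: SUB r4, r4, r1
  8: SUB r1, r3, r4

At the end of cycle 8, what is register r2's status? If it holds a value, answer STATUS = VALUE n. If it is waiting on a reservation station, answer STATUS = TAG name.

STATUS = TAG Add3

cycle 1: issue ADD r0<-Add1 // r0:Add1,r1:7,r2:8,r3:6,r4:1
cycle 2: issue SUB r3<-Add2 // r0:Add1,r1:7,r2:8,r3:Add2,r4:1
cycle 3: CDB Add1=14; issue MUL r2<-Mul1 // r0:14,r1:7,r2:Mul1,r3:Add2,r4:1
cycle 4: issue MUL r0<-Mul2 // r0:Mul2,r1:7,r2:Mul1,r3:Add2,r4:1
cycle 5: CDB Add2=-7; issue SUB r2<-Add1 // r0:Mul2,r1:7,r2:Add1,r3:-7,r4:1
cycle 6: issue SUB r2<-Add2 // r0:Mul2,r1:7,r2:Add2,r3:-7,r4:1
cycle 7: issue ADD r2<-Add3 // r0:Mul2,r1:7,r2:Add3,r3:-7,r4:1
cycle 8: stall // r0:Mul2,r1:7,r2:Add3,r3:-7,r4:1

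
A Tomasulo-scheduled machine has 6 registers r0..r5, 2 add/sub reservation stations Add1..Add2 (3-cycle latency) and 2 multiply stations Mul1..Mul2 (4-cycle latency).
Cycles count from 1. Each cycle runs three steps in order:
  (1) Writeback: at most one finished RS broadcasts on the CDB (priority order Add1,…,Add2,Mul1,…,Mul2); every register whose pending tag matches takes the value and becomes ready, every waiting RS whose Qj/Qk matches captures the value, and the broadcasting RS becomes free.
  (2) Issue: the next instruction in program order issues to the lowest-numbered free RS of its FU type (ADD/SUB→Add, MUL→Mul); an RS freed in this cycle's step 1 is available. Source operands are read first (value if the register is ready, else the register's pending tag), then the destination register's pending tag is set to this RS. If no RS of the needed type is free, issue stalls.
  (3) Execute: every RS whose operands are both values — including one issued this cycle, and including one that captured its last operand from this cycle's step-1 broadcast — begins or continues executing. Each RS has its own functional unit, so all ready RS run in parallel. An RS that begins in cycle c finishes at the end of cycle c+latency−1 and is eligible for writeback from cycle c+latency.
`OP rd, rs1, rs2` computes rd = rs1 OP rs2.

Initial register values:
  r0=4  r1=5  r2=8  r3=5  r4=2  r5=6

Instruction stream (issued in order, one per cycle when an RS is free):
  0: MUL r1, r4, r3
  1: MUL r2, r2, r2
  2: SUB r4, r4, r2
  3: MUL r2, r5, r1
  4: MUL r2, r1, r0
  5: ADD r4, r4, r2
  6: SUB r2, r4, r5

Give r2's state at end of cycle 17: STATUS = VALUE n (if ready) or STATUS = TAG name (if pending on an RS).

c1: issue MUL r1<-Mul1 | r0:4,r1:Mul1,r2:8,r3:5,r4:2,r5:6
c2: issue MUL r2<-Mul2 | r0:4,r1:Mul1,r2:Mul2,r3:5,r4:2,r5:6
c3: issue SUB r4<-Add1 | r0:4,r1:Mul1,r2:Mul2,r3:5,r4:Add1,r5:6
c4: stall | r0:4,r1:Mul1,r2:Mul2,r3:5,r4:Add1,r5:6
c5: CDB Mul1=10; issue MUL r2<-Mul1 | r0:4,r1:10,r2:Mul1,r3:5,r4:Add1,r5:6
c6: CDB Mul2=64; issue MUL r2<-Mul2 | r0:4,r1:10,r2:Mul2,r3:5,r4:Add1,r5:6
c7: issue ADD r4<-Add2 | r0:4,r1:10,r2:Mul2,r3:5,r4:Add2,r5:6
c8: stall | r0:4,r1:10,r2:Mul2,r3:5,r4:Add2,r5:6
c9: CDB Add1=-62; issue SUB r2<-Add1 | r0:4,r1:10,r2:Add1,r3:5,r4:Add2,r5:6
c10: CDB Mul1=60 | r0:4,r1:10,r2:Add1,r3:5,r4:Add2,r5:6
c11: CDB Mul2=40 | r0:4,r1:10,r2:Add1,r3:5,r4:Add2,r5:6
c12: - | r0:4,r1:10,r2:Add1,r3:5,r4:Add2,r5:6
c13: - | r0:4,r1:10,r2:Add1,r3:5,r4:Add2,r5:6
c14: CDB Add2=-22 | r0:4,r1:10,r2:Add1,r3:5,r4:-22,r5:6
c15: - | r0:4,r1:10,r2:Add1,r3:5,r4:-22,r5:6
c16: - | r0:4,r1:10,r2:Add1,r3:5,r4:-22,r5:6
c17: CDB Add1=-28 | r0:4,r1:10,r2:-28,r3:5,r4:-22,r5:6

STATUS = VALUE -28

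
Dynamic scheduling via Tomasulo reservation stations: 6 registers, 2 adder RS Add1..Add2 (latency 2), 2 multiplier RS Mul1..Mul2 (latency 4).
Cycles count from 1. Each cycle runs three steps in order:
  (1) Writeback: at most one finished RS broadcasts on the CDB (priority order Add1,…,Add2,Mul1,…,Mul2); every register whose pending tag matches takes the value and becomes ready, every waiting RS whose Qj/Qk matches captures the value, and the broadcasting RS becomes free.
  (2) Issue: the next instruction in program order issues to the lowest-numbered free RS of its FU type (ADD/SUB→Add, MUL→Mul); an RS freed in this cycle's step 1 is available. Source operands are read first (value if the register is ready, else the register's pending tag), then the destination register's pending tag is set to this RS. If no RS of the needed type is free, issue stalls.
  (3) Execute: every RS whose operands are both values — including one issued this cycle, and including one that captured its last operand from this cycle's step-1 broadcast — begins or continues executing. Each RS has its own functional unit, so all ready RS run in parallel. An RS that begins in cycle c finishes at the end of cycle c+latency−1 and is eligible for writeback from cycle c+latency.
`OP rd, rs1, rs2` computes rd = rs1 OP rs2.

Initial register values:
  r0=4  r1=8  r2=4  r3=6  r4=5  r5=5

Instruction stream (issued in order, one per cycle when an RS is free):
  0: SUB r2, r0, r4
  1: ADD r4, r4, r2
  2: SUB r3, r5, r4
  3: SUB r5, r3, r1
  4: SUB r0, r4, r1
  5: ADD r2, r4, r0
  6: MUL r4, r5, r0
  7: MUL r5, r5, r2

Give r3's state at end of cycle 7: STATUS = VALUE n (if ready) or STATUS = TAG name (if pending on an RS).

c1: issue SUB r2<-Add1 | r0:4,r1:8,r2:Add1,r3:6,r4:5,r5:5
c2: issue ADD r4<-Add2 | r0:4,r1:8,r2:Add1,r3:6,r4:Add2,r5:5
c3: CDB Add1=-1; issue SUB r3<-Add1 | r0:4,r1:8,r2:-1,r3:Add1,r4:Add2,r5:5
c4: stall | r0:4,r1:8,r2:-1,r3:Add1,r4:Add2,r5:5
c5: CDB Add2=4; issue SUB r5<-Add2 | r0:4,r1:8,r2:-1,r3:Add1,r4:4,r5:Add2
c6: stall | r0:4,r1:8,r2:-1,r3:Add1,r4:4,r5:Add2
c7: CDB Add1=1; issue SUB r0<-Add1 | r0:Add1,r1:8,r2:-1,r3:1,r4:4,r5:Add2

STATUS = VALUE 1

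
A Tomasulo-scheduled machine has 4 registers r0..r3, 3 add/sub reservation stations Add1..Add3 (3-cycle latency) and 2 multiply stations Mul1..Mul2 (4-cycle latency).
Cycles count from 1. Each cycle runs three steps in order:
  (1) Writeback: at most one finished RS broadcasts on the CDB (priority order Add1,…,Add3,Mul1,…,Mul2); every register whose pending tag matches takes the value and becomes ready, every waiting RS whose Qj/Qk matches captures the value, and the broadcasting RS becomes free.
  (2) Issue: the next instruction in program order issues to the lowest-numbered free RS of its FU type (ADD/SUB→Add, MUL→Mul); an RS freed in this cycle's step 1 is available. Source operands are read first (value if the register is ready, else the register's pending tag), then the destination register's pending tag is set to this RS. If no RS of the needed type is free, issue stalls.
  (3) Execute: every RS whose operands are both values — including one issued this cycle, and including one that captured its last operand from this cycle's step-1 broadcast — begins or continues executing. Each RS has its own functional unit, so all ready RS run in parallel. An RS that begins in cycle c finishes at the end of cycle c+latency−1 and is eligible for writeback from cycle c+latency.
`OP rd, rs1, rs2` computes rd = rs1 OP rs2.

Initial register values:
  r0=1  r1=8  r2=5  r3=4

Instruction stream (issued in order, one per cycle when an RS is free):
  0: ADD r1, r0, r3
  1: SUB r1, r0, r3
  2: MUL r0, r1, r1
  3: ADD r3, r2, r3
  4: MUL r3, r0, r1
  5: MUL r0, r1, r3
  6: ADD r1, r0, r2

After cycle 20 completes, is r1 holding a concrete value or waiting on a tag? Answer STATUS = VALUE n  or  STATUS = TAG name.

STATUS = VALUE 86

c1: issue ADD r1<-Add1 | r0:1,r1:Add1,r2:5,r3:4
c2: issue SUB r1<-Add2 | r0:1,r1:Add2,r2:5,r3:4
c3: issue MUL r0<-Mul1 | r0:Mul1,r1:Add2,r2:5,r3:4
c4: CDB Add1=5; issue ADD r3<-Add1 | r0:Mul1,r1:Add2,r2:5,r3:Add1
c5: CDB Add2=-3; issue MUL r3<-Mul2 | r0:Mul1,r1:-3,r2:5,r3:Mul2
c6: stall | r0:Mul1,r1:-3,r2:5,r3:Mul2
c7: CDB Add1=9; stall | r0:Mul1,r1:-3,r2:5,r3:Mul2
c8: stall | r0:Mul1,r1:-3,r2:5,r3:Mul2
c9: CDB Mul1=9; issue MUL r0<-Mul1 | r0:Mul1,r1:-3,r2:5,r3:Mul2
c10: issue ADD r1<-Add1 | r0:Mul1,r1:Add1,r2:5,r3:Mul2
c11: - | r0:Mul1,r1:Add1,r2:5,r3:Mul2
c12: - | r0:Mul1,r1:Add1,r2:5,r3:Mul2
c13: CDB Mul2=-27 | r0:Mul1,r1:Add1,r2:5,r3:-27
c14: - | r0:Mul1,r1:Add1,r2:5,r3:-27
c15: - | r0:Mul1,r1:Add1,r2:5,r3:-27
c16: - | r0:Mul1,r1:Add1,r2:5,r3:-27
c17: CDB Mul1=81 | r0:81,r1:Add1,r2:5,r3:-27
c18: - | r0:81,r1:Add1,r2:5,r3:-27
c19: - | r0:81,r1:Add1,r2:5,r3:-27
c20: CDB Add1=86 | r0:81,r1:86,r2:5,r3:-27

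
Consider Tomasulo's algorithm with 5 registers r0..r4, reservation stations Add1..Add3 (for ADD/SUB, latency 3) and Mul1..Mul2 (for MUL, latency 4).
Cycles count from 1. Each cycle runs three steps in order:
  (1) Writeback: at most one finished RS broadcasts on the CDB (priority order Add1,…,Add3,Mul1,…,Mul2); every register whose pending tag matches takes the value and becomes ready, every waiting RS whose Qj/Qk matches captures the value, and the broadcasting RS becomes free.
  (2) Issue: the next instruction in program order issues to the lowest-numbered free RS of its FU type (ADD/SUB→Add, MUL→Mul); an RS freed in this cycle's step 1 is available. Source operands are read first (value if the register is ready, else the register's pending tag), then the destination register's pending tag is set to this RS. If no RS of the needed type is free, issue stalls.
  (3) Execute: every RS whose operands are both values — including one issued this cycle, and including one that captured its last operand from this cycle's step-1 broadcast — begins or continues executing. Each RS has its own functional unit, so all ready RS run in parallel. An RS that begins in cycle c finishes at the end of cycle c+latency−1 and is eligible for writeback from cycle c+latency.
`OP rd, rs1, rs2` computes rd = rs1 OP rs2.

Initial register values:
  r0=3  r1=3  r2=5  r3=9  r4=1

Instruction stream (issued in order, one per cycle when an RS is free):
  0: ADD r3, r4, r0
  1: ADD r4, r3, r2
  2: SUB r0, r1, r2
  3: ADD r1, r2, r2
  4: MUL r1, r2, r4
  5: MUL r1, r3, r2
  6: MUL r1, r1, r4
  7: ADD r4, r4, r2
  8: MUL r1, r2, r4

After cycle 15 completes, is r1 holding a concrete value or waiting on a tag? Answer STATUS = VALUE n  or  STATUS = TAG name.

STATUS = TAG Mul1

cycle 1: issue ADD r3<-Add1 // r0:3,r1:3,r2:5,r3:Add1,r4:1
cycle 2: issue ADD r4<-Add2 // r0:3,r1:3,r2:5,r3:Add1,r4:Add2
cycle 3: issue SUB r0<-Add3 // r0:Add3,r1:3,r2:5,r3:Add1,r4:Add2
cycle 4: CDB Add1=4; issue ADD r1<-Add1 // r0:Add3,r1:Add1,r2:5,r3:4,r4:Add2
cycle 5: issue MUL r1<-Mul1 // r0:Add3,r1:Mul1,r2:5,r3:4,r4:Add2
cycle 6: CDB Add3=-2; issue MUL r1<-Mul2 // r0:-2,r1:Mul2,r2:5,r3:4,r4:Add2
cycle 7: CDB Add1=10; stall // r0:-2,r1:Mul2,r2:5,r3:4,r4:Add2
cycle 8: CDB Add2=9; stall // r0:-2,r1:Mul2,r2:5,r3:4,r4:9
cycle 9: stall // r0:-2,r1:Mul2,r2:5,r3:4,r4:9
cycle 10: CDB Mul2=20; issue MUL r1<-Mul2 // r0:-2,r1:Mul2,r2:5,r3:4,r4:9
cycle 11: issue ADD r4<-Add1 // r0:-2,r1:Mul2,r2:5,r3:4,r4:Add1
cycle 12: CDB Mul1=45; issue MUL r1<-Mul1 // r0:-2,r1:Mul1,r2:5,r3:4,r4:Add1
cycle 13: - // r0:-2,r1:Mul1,r2:5,r3:4,r4:Add1
cycle 14: CDB Add1=14 // r0:-2,r1:Mul1,r2:5,r3:4,r4:14
cycle 15: CDB Mul2=180 // r0:-2,r1:Mul1,r2:5,r3:4,r4:14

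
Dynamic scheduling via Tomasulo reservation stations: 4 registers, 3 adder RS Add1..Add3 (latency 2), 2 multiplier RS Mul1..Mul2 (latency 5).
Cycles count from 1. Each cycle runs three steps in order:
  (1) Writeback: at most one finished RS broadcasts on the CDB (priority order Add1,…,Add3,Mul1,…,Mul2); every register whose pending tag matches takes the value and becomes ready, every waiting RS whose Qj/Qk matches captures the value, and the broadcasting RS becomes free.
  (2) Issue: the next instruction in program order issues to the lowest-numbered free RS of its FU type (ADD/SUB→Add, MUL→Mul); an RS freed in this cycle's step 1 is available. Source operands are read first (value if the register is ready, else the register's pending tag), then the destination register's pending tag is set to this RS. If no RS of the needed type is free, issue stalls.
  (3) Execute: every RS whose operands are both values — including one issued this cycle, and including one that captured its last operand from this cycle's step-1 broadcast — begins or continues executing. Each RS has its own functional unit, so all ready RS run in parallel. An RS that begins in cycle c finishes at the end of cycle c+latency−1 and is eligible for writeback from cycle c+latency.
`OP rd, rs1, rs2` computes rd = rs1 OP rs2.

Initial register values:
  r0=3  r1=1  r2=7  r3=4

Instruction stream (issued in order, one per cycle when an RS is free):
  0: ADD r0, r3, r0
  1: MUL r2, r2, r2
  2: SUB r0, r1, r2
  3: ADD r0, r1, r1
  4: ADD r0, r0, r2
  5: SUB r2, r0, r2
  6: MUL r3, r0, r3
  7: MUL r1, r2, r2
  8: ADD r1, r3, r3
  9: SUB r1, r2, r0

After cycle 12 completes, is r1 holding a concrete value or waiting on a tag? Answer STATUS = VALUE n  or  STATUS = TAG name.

STATUS = TAG Add3

  c1: issue ADD r0<-Add1  regs: r0:Add1,r1:1,r2:7,r3:4
  c2: issue MUL r2<-Mul1  regs: r0:Add1,r1:1,r2:Mul1,r3:4
  c3: CDB Add1=7; issue SUB r0<-Add1  regs: r0:Add1,r1:1,r2:Mul1,r3:4
  c4: issue ADD r0<-Add2  regs: r0:Add2,r1:1,r2:Mul1,r3:4
  c5: issue ADD r0<-Add3  regs: r0:Add3,r1:1,r2:Mul1,r3:4
  c6: CDB Add2=2; issue SUB r2<-Add2  regs: r0:Add3,r1:1,r2:Add2,r3:4
  c7: CDB Mul1=49; issue MUL r3<-Mul1  regs: r0:Add3,r1:1,r2:Add2,r3:Mul1
  c8: issue MUL r1<-Mul2  regs: r0:Add3,r1:Mul2,r2:Add2,r3:Mul1
  c9: CDB Add1=-48; issue ADD r1<-Add1  regs: r0:Add3,r1:Add1,r2:Add2,r3:Mul1
  c10: CDB Add3=51; issue SUB r1<-Add3  regs: r0:51,r1:Add3,r2:Add2,r3:Mul1
  c11: -  regs: r0:51,r1:Add3,r2:Add2,r3:Mul1
  c12: CDB Add2=2  regs: r0:51,r1:Add3,r2:2,r3:Mul1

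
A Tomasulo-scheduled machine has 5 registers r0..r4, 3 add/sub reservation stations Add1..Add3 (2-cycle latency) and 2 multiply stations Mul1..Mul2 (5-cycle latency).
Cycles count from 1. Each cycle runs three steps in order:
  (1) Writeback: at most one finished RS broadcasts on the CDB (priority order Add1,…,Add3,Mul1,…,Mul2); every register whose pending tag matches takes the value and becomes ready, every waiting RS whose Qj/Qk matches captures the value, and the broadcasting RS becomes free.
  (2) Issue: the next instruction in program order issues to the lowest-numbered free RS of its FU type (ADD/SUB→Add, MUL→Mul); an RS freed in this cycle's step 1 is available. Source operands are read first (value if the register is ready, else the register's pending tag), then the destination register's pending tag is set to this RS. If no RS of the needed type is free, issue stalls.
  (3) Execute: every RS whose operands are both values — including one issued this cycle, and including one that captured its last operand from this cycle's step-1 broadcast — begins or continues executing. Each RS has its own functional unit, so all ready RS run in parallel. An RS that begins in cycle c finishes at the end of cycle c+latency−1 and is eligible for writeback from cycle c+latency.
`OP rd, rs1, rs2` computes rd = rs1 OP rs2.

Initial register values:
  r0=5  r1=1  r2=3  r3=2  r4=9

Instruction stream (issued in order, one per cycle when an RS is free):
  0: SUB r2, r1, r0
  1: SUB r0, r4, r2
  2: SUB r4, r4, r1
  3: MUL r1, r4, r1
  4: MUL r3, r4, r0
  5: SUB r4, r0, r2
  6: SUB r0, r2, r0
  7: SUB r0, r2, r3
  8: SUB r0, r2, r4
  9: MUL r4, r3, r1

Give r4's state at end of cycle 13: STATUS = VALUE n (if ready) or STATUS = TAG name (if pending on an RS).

STATUS = TAG Mul1

cycle 1: issue SUB r2<-Add1 // r0:5,r1:1,r2:Add1,r3:2,r4:9
cycle 2: issue SUB r0<-Add2 // r0:Add2,r1:1,r2:Add1,r3:2,r4:9
cycle 3: CDB Add1=-4; issue SUB r4<-Add1 // r0:Add2,r1:1,r2:-4,r3:2,r4:Add1
cycle 4: issue MUL r1<-Mul1 // r0:Add2,r1:Mul1,r2:-4,r3:2,r4:Add1
cycle 5: CDB Add1=8; issue MUL r3<-Mul2 // r0:Add2,r1:Mul1,r2:-4,r3:Mul2,r4:8
cycle 6: CDB Add2=13; issue SUB r4<-Add1 // r0:13,r1:Mul1,r2:-4,r3:Mul2,r4:Add1
cycle 7: issue SUB r0<-Add2 // r0:Add2,r1:Mul1,r2:-4,r3:Mul2,r4:Add1
cycle 8: CDB Add1=17; issue SUB r0<-Add1 // r0:Add1,r1:Mul1,r2:-4,r3:Mul2,r4:17
cycle 9: CDB Add2=-17; issue SUB r0<-Add2 // r0:Add2,r1:Mul1,r2:-4,r3:Mul2,r4:17
cycle 10: CDB Mul1=8; issue MUL r4<-Mul1 // r0:Add2,r1:8,r2:-4,r3:Mul2,r4:Mul1
cycle 11: CDB Add2=-21 // r0:-21,r1:8,r2:-4,r3:Mul2,r4:Mul1
cycle 12: CDB Mul2=104 // r0:-21,r1:8,r2:-4,r3:104,r4:Mul1
cycle 13: - // r0:-21,r1:8,r2:-4,r3:104,r4:Mul1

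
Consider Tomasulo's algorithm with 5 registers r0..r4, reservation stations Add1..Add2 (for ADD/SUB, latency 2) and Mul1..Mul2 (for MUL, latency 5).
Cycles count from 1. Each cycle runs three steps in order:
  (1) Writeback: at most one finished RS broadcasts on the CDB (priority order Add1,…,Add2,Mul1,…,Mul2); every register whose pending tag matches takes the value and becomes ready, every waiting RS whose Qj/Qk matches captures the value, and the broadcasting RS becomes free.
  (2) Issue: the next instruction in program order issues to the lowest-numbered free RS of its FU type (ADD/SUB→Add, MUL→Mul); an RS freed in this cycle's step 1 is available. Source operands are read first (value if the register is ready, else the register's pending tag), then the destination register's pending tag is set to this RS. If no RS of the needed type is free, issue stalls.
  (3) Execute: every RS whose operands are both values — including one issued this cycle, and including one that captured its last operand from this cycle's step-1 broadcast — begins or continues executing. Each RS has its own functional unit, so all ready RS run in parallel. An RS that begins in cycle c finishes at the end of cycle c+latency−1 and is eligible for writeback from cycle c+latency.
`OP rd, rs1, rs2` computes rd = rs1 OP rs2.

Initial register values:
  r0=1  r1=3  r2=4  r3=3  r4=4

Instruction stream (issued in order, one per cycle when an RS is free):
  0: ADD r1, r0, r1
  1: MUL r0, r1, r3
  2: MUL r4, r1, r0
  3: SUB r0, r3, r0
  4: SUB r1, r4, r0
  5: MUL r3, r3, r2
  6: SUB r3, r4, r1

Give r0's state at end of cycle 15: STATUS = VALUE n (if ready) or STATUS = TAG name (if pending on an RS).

cycle 1: issue ADD r1<-Add1 // r0:1,r1:Add1,r2:4,r3:3,r4:4
cycle 2: issue MUL r0<-Mul1 // r0:Mul1,r1:Add1,r2:4,r3:3,r4:4
cycle 3: CDB Add1=4; issue MUL r4<-Mul2 // r0:Mul1,r1:4,r2:4,r3:3,r4:Mul2
cycle 4: issue SUB r0<-Add1 // r0:Add1,r1:4,r2:4,r3:3,r4:Mul2
cycle 5: issue SUB r1<-Add2 // r0:Add1,r1:Add2,r2:4,r3:3,r4:Mul2
cycle 6: stall // r0:Add1,r1:Add2,r2:4,r3:3,r4:Mul2
cycle 7: stall // r0:Add1,r1:Add2,r2:4,r3:3,r4:Mul2
cycle 8: CDB Mul1=12; issue MUL r3<-Mul1 // r0:Add1,r1:Add2,r2:4,r3:Mul1,r4:Mul2
cycle 9: stall // r0:Add1,r1:Add2,r2:4,r3:Mul1,r4:Mul2
cycle 10: CDB Add1=-9; issue SUB r3<-Add1 // r0:-9,r1:Add2,r2:4,r3:Add1,r4:Mul2
cycle 11: - // r0:-9,r1:Add2,r2:4,r3:Add1,r4:Mul2
cycle 12: - // r0:-9,r1:Add2,r2:4,r3:Add1,r4:Mul2
cycle 13: CDB Mul1=12 // r0:-9,r1:Add2,r2:4,r3:Add1,r4:Mul2
cycle 14: CDB Mul2=48 // r0:-9,r1:Add2,r2:4,r3:Add1,r4:48
cycle 15: - // r0:-9,r1:Add2,r2:4,r3:Add1,r4:48

STATUS = VALUE -9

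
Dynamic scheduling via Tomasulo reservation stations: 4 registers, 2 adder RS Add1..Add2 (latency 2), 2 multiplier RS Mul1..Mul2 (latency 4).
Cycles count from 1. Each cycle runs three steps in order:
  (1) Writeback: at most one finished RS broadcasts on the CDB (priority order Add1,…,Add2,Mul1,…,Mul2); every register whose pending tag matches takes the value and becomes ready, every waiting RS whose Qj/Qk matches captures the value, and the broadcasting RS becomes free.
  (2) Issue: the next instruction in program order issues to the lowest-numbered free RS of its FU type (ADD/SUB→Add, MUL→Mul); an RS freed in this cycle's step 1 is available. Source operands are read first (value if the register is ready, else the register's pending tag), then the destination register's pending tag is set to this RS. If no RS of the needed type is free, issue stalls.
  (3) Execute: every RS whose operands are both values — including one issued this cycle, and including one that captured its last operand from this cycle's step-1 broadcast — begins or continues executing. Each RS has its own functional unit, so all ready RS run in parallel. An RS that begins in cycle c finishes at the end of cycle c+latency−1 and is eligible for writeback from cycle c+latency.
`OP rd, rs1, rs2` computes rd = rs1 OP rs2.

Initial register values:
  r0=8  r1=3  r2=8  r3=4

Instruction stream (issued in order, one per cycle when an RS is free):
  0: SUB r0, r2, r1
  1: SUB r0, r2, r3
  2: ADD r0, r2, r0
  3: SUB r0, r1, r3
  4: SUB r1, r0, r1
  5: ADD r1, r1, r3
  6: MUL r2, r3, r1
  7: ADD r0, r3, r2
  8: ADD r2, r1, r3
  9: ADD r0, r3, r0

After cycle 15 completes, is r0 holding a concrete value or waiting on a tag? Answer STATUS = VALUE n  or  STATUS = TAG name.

STATUS = TAG Add2

  c1: issue SUB r0<-Add1  regs: r0:Add1,r1:3,r2:8,r3:4
  c2: issue SUB r0<-Add2  regs: r0:Add2,r1:3,r2:8,r3:4
  c3: CDB Add1=5; issue ADD r0<-Add1  regs: r0:Add1,r1:3,r2:8,r3:4
  c4: CDB Add2=4; issue SUB r0<-Add2  regs: r0:Add2,r1:3,r2:8,r3:4
  c5: stall  regs: r0:Add2,r1:3,r2:8,r3:4
  c6: CDB Add1=12; issue SUB r1<-Add1  regs: r0:Add2,r1:Add1,r2:8,r3:4
  c7: CDB Add2=-1; issue ADD r1<-Add2  regs: r0:-1,r1:Add2,r2:8,r3:4
  c8: issue MUL r2<-Mul1  regs: r0:-1,r1:Add2,r2:Mul1,r3:4
  c9: CDB Add1=-4; issue ADD r0<-Add1  regs: r0:Add1,r1:Add2,r2:Mul1,r3:4
  c10: stall  regs: r0:Add1,r1:Add2,r2:Mul1,r3:4
  c11: CDB Add2=0; issue ADD r2<-Add2  regs: r0:Add1,r1:0,r2:Add2,r3:4
  c12: stall  regs: r0:Add1,r1:0,r2:Add2,r3:4
  c13: CDB Add2=4; issue ADD r0<-Add2  regs: r0:Add2,r1:0,r2:4,r3:4
  c14: -  regs: r0:Add2,r1:0,r2:4,r3:4
  c15: CDB Mul1=0  regs: r0:Add2,r1:0,r2:4,r3:4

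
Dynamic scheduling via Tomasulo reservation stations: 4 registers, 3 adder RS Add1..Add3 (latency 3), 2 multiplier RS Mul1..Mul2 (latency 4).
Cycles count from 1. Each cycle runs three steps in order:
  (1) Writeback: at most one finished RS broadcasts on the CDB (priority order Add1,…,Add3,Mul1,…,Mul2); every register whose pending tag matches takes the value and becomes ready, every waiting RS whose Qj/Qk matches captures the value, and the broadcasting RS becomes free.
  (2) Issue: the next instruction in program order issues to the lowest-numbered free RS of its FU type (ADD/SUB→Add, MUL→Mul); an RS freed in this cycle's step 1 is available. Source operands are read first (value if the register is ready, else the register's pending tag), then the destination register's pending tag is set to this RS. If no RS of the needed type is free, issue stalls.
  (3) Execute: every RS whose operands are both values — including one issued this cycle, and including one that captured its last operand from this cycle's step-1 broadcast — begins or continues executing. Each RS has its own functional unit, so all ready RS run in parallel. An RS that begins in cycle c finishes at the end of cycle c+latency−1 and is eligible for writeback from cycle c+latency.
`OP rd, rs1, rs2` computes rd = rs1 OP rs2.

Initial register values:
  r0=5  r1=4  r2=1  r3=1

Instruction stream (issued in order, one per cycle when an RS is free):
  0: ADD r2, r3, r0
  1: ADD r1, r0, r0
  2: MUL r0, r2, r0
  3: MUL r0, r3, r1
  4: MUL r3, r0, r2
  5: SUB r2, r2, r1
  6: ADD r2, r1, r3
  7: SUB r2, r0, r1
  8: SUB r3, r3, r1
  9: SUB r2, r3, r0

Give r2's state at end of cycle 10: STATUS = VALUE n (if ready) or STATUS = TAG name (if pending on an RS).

STATUS = TAG Add2

  c1: issue ADD r2<-Add1  regs: r0:5,r1:4,r2:Add1,r3:1
  c2: issue ADD r1<-Add2  regs: r0:5,r1:Add2,r2:Add1,r3:1
  c3: issue MUL r0<-Mul1  regs: r0:Mul1,r1:Add2,r2:Add1,r3:1
  c4: CDB Add1=6; issue MUL r0<-Mul2  regs: r0:Mul2,r1:Add2,r2:6,r3:1
  c5: CDB Add2=10; stall  regs: r0:Mul2,r1:10,r2:6,r3:1
  c6: stall  regs: r0:Mul2,r1:10,r2:6,r3:1
  c7: stall  regs: r0:Mul2,r1:10,r2:6,r3:1
  c8: CDB Mul1=30; issue MUL r3<-Mul1  regs: r0:Mul2,r1:10,r2:6,r3:Mul1
  c9: CDB Mul2=10; issue SUB r2<-Add1  regs: r0:10,r1:10,r2:Add1,r3:Mul1
  c10: issue ADD r2<-Add2  regs: r0:10,r1:10,r2:Add2,r3:Mul1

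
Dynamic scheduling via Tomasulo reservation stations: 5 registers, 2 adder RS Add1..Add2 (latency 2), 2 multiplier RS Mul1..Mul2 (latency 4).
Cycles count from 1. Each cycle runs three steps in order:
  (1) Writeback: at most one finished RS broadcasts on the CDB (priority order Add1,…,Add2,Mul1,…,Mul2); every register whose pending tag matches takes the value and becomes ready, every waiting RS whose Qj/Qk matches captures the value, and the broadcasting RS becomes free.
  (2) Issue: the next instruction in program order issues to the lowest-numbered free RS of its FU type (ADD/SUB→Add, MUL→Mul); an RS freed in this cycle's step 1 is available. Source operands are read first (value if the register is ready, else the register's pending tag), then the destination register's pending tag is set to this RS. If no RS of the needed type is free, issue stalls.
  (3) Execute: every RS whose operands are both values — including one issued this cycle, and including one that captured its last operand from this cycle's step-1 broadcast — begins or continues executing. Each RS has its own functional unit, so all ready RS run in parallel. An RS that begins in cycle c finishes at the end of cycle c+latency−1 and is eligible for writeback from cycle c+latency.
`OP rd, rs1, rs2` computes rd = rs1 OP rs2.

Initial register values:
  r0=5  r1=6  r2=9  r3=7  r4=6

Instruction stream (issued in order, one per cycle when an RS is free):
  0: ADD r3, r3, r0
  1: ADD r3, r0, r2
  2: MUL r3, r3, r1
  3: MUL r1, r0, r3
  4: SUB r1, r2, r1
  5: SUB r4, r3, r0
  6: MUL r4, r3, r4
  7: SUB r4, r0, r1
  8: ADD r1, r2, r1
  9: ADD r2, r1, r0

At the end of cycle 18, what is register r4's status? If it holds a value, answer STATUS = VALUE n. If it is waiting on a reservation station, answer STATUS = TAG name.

c1: issue ADD r3<-Add1 | r0:5,r1:6,r2:9,r3:Add1,r4:6
c2: issue ADD r3<-Add2 | r0:5,r1:6,r2:9,r3:Add2,r4:6
c3: CDB Add1=12; issue MUL r3<-Mul1 | r0:5,r1:6,r2:9,r3:Mul1,r4:6
c4: CDB Add2=14; issue MUL r1<-Mul2 | r0:5,r1:Mul2,r2:9,r3:Mul1,r4:6
c5: issue SUB r1<-Add1 | r0:5,r1:Add1,r2:9,r3:Mul1,r4:6
c6: issue SUB r4<-Add2 | r0:5,r1:Add1,r2:9,r3:Mul1,r4:Add2
c7: stall | r0:5,r1:Add1,r2:9,r3:Mul1,r4:Add2
c8: CDB Mul1=84; issue MUL r4<-Mul1 | r0:5,r1:Add1,r2:9,r3:84,r4:Mul1
c9: stall | r0:5,r1:Add1,r2:9,r3:84,r4:Mul1
c10: CDB Add2=79; issue SUB r4<-Add2 | r0:5,r1:Add1,r2:9,r3:84,r4:Add2
c11: stall | r0:5,r1:Add1,r2:9,r3:84,r4:Add2
c12: CDB Mul2=420; stall | r0:5,r1:Add1,r2:9,r3:84,r4:Add2
c13: stall | r0:5,r1:Add1,r2:9,r3:84,r4:Add2
c14: CDB Add1=-411; issue ADD r1<-Add1 | r0:5,r1:Add1,r2:9,r3:84,r4:Add2
c15: CDB Mul1=6636; stall | r0:5,r1:Add1,r2:9,r3:84,r4:Add2
c16: CDB Add1=-402; issue ADD r2<-Add1 | r0:5,r1:-402,r2:Add1,r3:84,r4:Add2
c17: CDB Add2=416 | r0:5,r1:-402,r2:Add1,r3:84,r4:416
c18: CDB Add1=-397 | r0:5,r1:-402,r2:-397,r3:84,r4:416

STATUS = VALUE 416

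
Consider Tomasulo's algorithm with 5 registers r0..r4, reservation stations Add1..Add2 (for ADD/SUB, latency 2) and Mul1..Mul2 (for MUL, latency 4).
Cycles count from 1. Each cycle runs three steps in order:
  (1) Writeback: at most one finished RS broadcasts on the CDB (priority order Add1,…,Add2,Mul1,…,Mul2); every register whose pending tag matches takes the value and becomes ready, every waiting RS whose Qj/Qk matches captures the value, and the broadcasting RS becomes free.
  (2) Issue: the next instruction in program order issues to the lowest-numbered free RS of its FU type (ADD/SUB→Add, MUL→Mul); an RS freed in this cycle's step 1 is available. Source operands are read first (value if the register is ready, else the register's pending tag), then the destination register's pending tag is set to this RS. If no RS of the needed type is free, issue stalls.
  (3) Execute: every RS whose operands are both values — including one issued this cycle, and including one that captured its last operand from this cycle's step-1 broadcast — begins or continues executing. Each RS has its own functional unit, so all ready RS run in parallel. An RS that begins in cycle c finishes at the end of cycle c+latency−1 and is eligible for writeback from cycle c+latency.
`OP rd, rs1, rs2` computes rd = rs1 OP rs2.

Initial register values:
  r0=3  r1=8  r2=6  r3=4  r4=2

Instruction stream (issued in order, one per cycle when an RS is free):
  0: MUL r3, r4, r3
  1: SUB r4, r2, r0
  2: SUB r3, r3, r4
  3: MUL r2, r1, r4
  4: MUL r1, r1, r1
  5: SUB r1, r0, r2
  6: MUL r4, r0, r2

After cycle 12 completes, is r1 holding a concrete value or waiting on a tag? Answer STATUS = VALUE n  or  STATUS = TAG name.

  c1: issue MUL r3<-Mul1  regs: r0:3,r1:8,r2:6,r3:Mul1,r4:2
  c2: issue SUB r4<-Add1  regs: r0:3,r1:8,r2:6,r3:Mul1,r4:Add1
  c3: issue SUB r3<-Add2  regs: r0:3,r1:8,r2:6,r3:Add2,r4:Add1
  c4: CDB Add1=3; issue MUL r2<-Mul2  regs: r0:3,r1:8,r2:Mul2,r3:Add2,r4:3
  c5: CDB Mul1=8; issue MUL r1<-Mul1  regs: r0:3,r1:Mul1,r2:Mul2,r3:Add2,r4:3
  c6: issue SUB r1<-Add1  regs: r0:3,r1:Add1,r2:Mul2,r3:Add2,r4:3
  c7: CDB Add2=5; stall  regs: r0:3,r1:Add1,r2:Mul2,r3:5,r4:3
  c8: CDB Mul2=24; issue MUL r4<-Mul2  regs: r0:3,r1:Add1,r2:24,r3:5,r4:Mul2
  c9: CDB Mul1=64  regs: r0:3,r1:Add1,r2:24,r3:5,r4:Mul2
  c10: CDB Add1=-21  regs: r0:3,r1:-21,r2:24,r3:5,r4:Mul2
  c11: -  regs: r0:3,r1:-21,r2:24,r3:5,r4:Mul2
  c12: CDB Mul2=72  regs: r0:3,r1:-21,r2:24,r3:5,r4:72

STATUS = VALUE -21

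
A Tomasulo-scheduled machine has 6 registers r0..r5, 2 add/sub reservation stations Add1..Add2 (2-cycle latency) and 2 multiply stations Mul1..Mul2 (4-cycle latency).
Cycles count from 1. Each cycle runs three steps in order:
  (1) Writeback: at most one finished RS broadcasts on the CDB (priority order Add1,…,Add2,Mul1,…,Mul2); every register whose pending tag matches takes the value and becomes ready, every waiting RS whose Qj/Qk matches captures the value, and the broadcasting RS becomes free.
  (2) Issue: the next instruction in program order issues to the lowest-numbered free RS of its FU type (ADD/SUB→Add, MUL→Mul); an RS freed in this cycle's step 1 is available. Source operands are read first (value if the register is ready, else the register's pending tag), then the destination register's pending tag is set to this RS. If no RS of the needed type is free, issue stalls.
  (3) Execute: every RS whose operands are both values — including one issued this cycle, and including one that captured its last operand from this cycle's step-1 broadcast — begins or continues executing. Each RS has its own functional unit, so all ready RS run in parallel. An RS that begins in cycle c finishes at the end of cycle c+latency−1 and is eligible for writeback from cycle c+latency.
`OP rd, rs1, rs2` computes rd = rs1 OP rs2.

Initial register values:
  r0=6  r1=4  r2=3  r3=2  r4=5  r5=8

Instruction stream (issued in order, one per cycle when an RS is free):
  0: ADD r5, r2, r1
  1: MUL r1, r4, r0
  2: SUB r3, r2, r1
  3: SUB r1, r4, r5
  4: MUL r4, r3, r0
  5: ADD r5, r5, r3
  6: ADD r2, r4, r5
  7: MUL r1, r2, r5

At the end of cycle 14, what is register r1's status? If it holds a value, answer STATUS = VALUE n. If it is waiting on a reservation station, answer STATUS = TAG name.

STATUS = TAG Mul1

cycle 1: issue ADD r5<-Add1 // r0:6,r1:4,r2:3,r3:2,r4:5,r5:Add1
cycle 2: issue MUL r1<-Mul1 // r0:6,r1:Mul1,r2:3,r3:2,r4:5,r5:Add1
cycle 3: CDB Add1=7; issue SUB r3<-Add1 // r0:6,r1:Mul1,r2:3,r3:Add1,r4:5,r5:7
cycle 4: issue SUB r1<-Add2 // r0:6,r1:Add2,r2:3,r3:Add1,r4:5,r5:7
cycle 5: issue MUL r4<-Mul2 // r0:6,r1:Add2,r2:3,r3:Add1,r4:Mul2,r5:7
cycle 6: CDB Add2=-2; issue ADD r5<-Add2 // r0:6,r1:-2,r2:3,r3:Add1,r4:Mul2,r5:Add2
cycle 7: CDB Mul1=30; stall // r0:6,r1:-2,r2:3,r3:Add1,r4:Mul2,r5:Add2
cycle 8: stall // r0:6,r1:-2,r2:3,r3:Add1,r4:Mul2,r5:Add2
cycle 9: CDB Add1=-27; issue ADD r2<-Add1 // r0:6,r1:-2,r2:Add1,r3:-27,r4:Mul2,r5:Add2
cycle 10: issue MUL r1<-Mul1 // r0:6,r1:Mul1,r2:Add1,r3:-27,r4:Mul2,r5:Add2
cycle 11: CDB Add2=-20 // r0:6,r1:Mul1,r2:Add1,r3:-27,r4:Mul2,r5:-20
cycle 12: - // r0:6,r1:Mul1,r2:Add1,r3:-27,r4:Mul2,r5:-20
cycle 13: CDB Mul2=-162 // r0:6,r1:Mul1,r2:Add1,r3:-27,r4:-162,r5:-20
cycle 14: - // r0:6,r1:Mul1,r2:Add1,r3:-27,r4:-162,r5:-20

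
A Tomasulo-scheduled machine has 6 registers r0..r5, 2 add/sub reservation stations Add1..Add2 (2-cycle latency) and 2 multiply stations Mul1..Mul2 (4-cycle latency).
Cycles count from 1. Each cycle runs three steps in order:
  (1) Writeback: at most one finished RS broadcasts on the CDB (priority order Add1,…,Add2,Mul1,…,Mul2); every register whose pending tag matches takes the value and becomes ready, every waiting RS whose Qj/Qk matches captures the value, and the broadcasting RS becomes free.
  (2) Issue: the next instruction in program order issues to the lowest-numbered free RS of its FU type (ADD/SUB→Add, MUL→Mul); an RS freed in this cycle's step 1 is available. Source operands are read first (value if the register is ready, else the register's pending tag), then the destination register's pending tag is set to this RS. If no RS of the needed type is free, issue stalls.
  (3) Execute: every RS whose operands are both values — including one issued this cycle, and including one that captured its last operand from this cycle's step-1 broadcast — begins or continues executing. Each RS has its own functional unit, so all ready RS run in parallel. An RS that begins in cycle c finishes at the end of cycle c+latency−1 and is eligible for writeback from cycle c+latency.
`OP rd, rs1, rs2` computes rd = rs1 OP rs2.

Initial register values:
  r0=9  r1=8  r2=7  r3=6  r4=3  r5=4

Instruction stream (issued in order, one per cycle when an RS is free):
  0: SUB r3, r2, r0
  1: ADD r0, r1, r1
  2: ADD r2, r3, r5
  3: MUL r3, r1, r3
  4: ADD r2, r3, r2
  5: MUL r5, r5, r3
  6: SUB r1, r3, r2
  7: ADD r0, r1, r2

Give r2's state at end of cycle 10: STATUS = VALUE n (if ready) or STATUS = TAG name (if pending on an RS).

STATUS = VALUE -14

  c1: issue SUB r3<-Add1  regs: r0:9,r1:8,r2:7,r3:Add1,r4:3,r5:4
  c2: issue ADD r0<-Add2  regs: r0:Add2,r1:8,r2:7,r3:Add1,r4:3,r5:4
  c3: CDB Add1=-2; issue ADD r2<-Add1  regs: r0:Add2,r1:8,r2:Add1,r3:-2,r4:3,r5:4
  c4: CDB Add2=16; issue MUL r3<-Mul1  regs: r0:16,r1:8,r2:Add1,r3:Mul1,r4:3,r5:4
  c5: CDB Add1=2; issue ADD r2<-Add1  regs: r0:16,r1:8,r2:Add1,r3:Mul1,r4:3,r5:4
  c6: issue MUL r5<-Mul2  regs: r0:16,r1:8,r2:Add1,r3:Mul1,r4:3,r5:Mul2
  c7: issue SUB r1<-Add2  regs: r0:16,r1:Add2,r2:Add1,r3:Mul1,r4:3,r5:Mul2
  c8: CDB Mul1=-16; stall  regs: r0:16,r1:Add2,r2:Add1,r3:-16,r4:3,r5:Mul2
  c9: stall  regs: r0:16,r1:Add2,r2:Add1,r3:-16,r4:3,r5:Mul2
  c10: CDB Add1=-14; issue ADD r0<-Add1  regs: r0:Add1,r1:Add2,r2:-14,r3:-16,r4:3,r5:Mul2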